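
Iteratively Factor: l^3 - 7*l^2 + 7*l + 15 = (l - 3)*(l^2 - 4*l - 5) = (l - 3)*(l + 1)*(l - 5)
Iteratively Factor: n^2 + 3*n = (n + 3)*(n)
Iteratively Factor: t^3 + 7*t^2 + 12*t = (t)*(t^2 + 7*t + 12) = t*(t + 4)*(t + 3)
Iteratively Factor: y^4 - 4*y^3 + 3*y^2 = (y - 1)*(y^3 - 3*y^2) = y*(y - 1)*(y^2 - 3*y) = y*(y - 3)*(y - 1)*(y)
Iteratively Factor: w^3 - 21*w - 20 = (w - 5)*(w^2 + 5*w + 4) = (w - 5)*(w + 1)*(w + 4)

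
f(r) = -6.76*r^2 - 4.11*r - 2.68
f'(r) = -13.52*r - 4.11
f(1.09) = -15.19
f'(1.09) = -18.85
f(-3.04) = -52.66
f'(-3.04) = 36.99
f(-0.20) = -2.13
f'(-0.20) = -1.41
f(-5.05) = -154.32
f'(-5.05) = 64.17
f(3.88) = -120.39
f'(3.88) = -56.57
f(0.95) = -12.69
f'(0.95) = -16.95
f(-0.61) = -2.69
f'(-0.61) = 4.14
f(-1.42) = -10.47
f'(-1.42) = 15.09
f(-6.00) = -221.38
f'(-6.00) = 77.01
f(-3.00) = -51.19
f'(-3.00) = 36.45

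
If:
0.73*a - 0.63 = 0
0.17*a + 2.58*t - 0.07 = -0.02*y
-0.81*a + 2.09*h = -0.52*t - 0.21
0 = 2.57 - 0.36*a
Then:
No Solution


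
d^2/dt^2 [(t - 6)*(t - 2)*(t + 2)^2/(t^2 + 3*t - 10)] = 2*(t^3 + 15*t^2 + 75*t + 26)/(t^3 + 15*t^2 + 75*t + 125)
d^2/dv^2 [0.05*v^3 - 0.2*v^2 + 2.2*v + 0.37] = 0.3*v - 0.4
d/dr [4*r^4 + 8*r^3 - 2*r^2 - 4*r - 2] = 16*r^3 + 24*r^2 - 4*r - 4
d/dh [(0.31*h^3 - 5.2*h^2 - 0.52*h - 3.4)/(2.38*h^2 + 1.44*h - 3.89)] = (0.7378*h^4 + 0.892800000000001*h^3 - 9.8681*h^2 + 56.64*h + 6.9188)/(5.6644*h^4 + 6.8544*h^3 - 16.4428*h^2 - 11.2032*h + 15.1321)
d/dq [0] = 0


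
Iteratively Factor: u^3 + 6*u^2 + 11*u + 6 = (u + 2)*(u^2 + 4*u + 3) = (u + 2)*(u + 3)*(u + 1)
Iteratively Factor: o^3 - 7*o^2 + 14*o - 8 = (o - 1)*(o^2 - 6*o + 8) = (o - 2)*(o - 1)*(o - 4)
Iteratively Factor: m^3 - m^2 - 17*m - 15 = (m + 3)*(m^2 - 4*m - 5) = (m - 5)*(m + 3)*(m + 1)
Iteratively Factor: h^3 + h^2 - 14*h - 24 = (h - 4)*(h^2 + 5*h + 6) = (h - 4)*(h + 3)*(h + 2)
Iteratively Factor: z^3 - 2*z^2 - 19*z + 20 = (z - 5)*(z^2 + 3*z - 4) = (z - 5)*(z + 4)*(z - 1)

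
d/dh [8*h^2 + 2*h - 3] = 16*h + 2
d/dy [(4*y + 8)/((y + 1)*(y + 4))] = 4*(-y^2 - 4*y - 6)/(y^4 + 10*y^3 + 33*y^2 + 40*y + 16)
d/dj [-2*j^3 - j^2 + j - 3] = -6*j^2 - 2*j + 1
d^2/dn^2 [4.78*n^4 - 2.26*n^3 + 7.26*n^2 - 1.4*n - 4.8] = 57.36*n^2 - 13.56*n + 14.52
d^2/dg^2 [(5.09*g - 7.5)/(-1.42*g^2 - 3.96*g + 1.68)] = (-(2.84*g + 3.96)*(5.09*g - 7.5)*(5.68*g + 7.92) + (43.3668*g + 19.0128)*(1.42*g^2 + 3.96*g - 1.68))/(1.42*g^2 + 3.96*g - 1.68)^3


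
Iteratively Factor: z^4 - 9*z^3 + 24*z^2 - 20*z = (z - 5)*(z^3 - 4*z^2 + 4*z) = (z - 5)*(z - 2)*(z^2 - 2*z) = (z - 5)*(z - 2)^2*(z)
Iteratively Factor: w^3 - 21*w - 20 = (w + 4)*(w^2 - 4*w - 5) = (w + 1)*(w + 4)*(w - 5)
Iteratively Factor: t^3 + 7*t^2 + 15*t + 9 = (t + 1)*(t^2 + 6*t + 9) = (t + 1)*(t + 3)*(t + 3)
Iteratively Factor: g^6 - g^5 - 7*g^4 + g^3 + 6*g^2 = (g)*(g^5 - g^4 - 7*g^3 + g^2 + 6*g) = g*(g - 3)*(g^4 + 2*g^3 - g^2 - 2*g) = g*(g - 3)*(g + 1)*(g^3 + g^2 - 2*g) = g*(g - 3)*(g - 1)*(g + 1)*(g^2 + 2*g) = g^2*(g - 3)*(g - 1)*(g + 1)*(g + 2)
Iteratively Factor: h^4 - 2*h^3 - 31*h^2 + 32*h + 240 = (h + 4)*(h^3 - 6*h^2 - 7*h + 60) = (h - 4)*(h + 4)*(h^2 - 2*h - 15) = (h - 4)*(h + 3)*(h + 4)*(h - 5)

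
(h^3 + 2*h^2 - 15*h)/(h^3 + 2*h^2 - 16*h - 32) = h*(h^2 + 2*h - 15)/(h^3 + 2*h^2 - 16*h - 32)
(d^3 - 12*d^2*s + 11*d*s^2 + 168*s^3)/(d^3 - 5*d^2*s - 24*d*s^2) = (d - 7*s)/d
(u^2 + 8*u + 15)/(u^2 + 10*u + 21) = (u + 5)/(u + 7)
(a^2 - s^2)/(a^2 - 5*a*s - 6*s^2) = (-a + s)/(-a + 6*s)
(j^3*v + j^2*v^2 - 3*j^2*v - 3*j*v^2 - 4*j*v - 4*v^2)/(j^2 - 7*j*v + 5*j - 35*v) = v*(j^3 + j^2*v - 3*j^2 - 3*j*v - 4*j - 4*v)/(j^2 - 7*j*v + 5*j - 35*v)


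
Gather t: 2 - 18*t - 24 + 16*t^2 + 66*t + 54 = 16*t^2 + 48*t + 32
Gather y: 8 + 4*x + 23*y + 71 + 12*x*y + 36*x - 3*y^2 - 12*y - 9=40*x - 3*y^2 + y*(12*x + 11) + 70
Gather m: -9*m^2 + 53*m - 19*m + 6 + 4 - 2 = -9*m^2 + 34*m + 8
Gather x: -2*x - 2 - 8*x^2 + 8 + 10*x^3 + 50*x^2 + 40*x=10*x^3 + 42*x^2 + 38*x + 6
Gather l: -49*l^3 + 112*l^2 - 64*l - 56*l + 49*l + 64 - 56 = -49*l^3 + 112*l^2 - 71*l + 8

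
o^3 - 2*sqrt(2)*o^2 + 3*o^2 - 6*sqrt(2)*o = o*(o + 3)*(o - 2*sqrt(2))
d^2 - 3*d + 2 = (d - 2)*(d - 1)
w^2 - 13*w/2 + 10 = (w - 4)*(w - 5/2)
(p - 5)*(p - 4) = p^2 - 9*p + 20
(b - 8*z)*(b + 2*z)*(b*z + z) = b^3*z - 6*b^2*z^2 + b^2*z - 16*b*z^3 - 6*b*z^2 - 16*z^3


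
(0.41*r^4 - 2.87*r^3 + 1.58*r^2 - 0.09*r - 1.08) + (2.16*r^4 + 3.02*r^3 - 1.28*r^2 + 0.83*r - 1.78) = 2.57*r^4 + 0.15*r^3 + 0.3*r^2 + 0.74*r - 2.86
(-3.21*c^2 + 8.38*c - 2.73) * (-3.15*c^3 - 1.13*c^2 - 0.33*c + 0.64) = 10.1115*c^5 - 22.7697*c^4 + 0.189399999999999*c^3 - 1.7349*c^2 + 6.2641*c - 1.7472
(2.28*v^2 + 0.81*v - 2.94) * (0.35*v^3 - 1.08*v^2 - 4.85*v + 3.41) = 0.798*v^5 - 2.1789*v^4 - 12.9618*v^3 + 7.0215*v^2 + 17.0211*v - 10.0254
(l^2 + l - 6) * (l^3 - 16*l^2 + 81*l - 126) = l^5 - 15*l^4 + 59*l^3 + 51*l^2 - 612*l + 756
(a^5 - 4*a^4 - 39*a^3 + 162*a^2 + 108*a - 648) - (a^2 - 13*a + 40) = a^5 - 4*a^4 - 39*a^3 + 161*a^2 + 121*a - 688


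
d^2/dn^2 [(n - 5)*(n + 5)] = 2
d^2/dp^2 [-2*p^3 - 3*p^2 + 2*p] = -12*p - 6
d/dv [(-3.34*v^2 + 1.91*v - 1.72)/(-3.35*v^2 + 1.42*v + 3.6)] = (1.6557*v^2 - 35.572*v + 9.3184)/(11.2225*v^4 - 9.514*v^3 - 22.1036*v^2 + 10.224*v + 12.96)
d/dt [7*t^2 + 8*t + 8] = 14*t + 8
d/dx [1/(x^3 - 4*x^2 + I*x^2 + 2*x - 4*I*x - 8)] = (-3*x^2 + 8*x - 2*I*x - 2 + 4*I)/(x^3 - 4*x^2 + I*x^2 + 2*x - 4*I*x - 8)^2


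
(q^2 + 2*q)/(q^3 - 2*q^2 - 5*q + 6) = q/(q^2 - 4*q + 3)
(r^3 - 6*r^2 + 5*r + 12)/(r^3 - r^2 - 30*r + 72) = (r + 1)/(r + 6)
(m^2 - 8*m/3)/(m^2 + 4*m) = (m - 8/3)/(m + 4)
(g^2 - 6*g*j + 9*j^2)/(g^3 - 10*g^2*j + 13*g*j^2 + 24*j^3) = (g - 3*j)/(g^2 - 7*g*j - 8*j^2)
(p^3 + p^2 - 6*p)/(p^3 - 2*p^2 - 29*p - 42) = p*(p - 2)/(p^2 - 5*p - 14)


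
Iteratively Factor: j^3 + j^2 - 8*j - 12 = (j - 3)*(j^2 + 4*j + 4) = (j - 3)*(j + 2)*(j + 2)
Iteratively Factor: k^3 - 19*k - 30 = (k + 3)*(k^2 - 3*k - 10) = (k + 2)*(k + 3)*(k - 5)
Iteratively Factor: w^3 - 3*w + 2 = (w + 2)*(w^2 - 2*w + 1) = (w - 1)*(w + 2)*(w - 1)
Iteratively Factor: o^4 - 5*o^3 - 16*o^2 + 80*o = (o + 4)*(o^3 - 9*o^2 + 20*o) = o*(o + 4)*(o^2 - 9*o + 20) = o*(o - 4)*(o + 4)*(o - 5)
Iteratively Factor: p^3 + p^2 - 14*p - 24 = (p - 4)*(p^2 + 5*p + 6) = (p - 4)*(p + 3)*(p + 2)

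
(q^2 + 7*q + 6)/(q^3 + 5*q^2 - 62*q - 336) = (q + 1)/(q^2 - q - 56)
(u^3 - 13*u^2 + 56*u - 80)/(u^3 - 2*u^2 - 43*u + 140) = (u - 4)/(u + 7)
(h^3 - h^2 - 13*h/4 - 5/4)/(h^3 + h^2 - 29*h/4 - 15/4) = (h + 1)/(h + 3)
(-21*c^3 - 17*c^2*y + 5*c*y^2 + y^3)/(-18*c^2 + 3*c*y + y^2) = (7*c^2 + 8*c*y + y^2)/(6*c + y)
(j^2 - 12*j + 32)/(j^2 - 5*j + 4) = (j - 8)/(j - 1)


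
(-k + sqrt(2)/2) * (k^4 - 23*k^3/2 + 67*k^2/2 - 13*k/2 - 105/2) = -k^5 + sqrt(2)*k^4/2 + 23*k^4/2 - 67*k^3/2 - 23*sqrt(2)*k^3/4 + 13*k^2/2 + 67*sqrt(2)*k^2/4 - 13*sqrt(2)*k/4 + 105*k/2 - 105*sqrt(2)/4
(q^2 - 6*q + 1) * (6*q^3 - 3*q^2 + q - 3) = 6*q^5 - 39*q^4 + 25*q^3 - 12*q^2 + 19*q - 3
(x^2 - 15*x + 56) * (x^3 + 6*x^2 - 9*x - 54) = x^5 - 9*x^4 - 43*x^3 + 417*x^2 + 306*x - 3024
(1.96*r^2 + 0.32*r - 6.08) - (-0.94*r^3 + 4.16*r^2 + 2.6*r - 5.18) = 0.94*r^3 - 2.2*r^2 - 2.28*r - 0.9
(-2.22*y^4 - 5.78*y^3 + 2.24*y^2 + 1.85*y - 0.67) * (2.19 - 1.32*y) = 2.9304*y^5 + 2.7678*y^4 - 15.615*y^3 + 2.4636*y^2 + 4.9359*y - 1.4673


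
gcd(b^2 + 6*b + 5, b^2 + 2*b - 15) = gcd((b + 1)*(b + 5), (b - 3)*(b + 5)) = b + 5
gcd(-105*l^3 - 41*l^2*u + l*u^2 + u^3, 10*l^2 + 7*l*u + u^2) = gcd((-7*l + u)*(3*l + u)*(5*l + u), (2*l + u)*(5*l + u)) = 5*l + u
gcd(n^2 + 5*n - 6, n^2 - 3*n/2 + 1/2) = n - 1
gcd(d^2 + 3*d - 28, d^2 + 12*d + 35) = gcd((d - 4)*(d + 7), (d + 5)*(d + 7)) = d + 7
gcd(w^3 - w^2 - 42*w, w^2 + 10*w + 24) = w + 6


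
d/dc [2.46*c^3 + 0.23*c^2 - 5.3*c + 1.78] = 7.38*c^2 + 0.46*c - 5.3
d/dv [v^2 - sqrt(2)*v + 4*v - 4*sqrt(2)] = 2*v - sqrt(2) + 4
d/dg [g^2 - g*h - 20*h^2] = 2*g - h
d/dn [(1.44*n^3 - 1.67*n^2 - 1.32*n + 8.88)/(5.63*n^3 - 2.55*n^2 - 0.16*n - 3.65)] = (5.7301*n^4 + 14.4024*n^3 - 168.85*n^2 + 57.479*n + 6.2388)/(31.6969*n^6 - 28.713*n^5 + 4.7009*n^4 - 40.283*n^3 + 18.6406*n^2 + 1.168*n + 13.3225)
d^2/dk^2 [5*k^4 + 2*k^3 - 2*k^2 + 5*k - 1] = 60*k^2 + 12*k - 4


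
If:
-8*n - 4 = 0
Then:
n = -1/2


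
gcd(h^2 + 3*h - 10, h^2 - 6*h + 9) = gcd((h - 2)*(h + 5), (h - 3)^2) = 1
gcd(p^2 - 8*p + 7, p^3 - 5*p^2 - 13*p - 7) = p - 7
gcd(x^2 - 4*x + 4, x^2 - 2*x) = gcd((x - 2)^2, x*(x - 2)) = x - 2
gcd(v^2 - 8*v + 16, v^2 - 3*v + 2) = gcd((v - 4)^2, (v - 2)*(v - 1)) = 1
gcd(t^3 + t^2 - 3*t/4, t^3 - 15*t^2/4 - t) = t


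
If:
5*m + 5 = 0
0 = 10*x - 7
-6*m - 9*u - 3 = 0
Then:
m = -1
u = 1/3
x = 7/10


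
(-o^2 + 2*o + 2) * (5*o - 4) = -5*o^3 + 14*o^2 + 2*o - 8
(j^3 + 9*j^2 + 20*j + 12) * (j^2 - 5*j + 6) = j^5 + 4*j^4 - 19*j^3 - 34*j^2 + 60*j + 72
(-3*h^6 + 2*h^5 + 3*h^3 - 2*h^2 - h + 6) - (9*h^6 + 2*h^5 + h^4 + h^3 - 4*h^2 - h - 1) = -12*h^6 - h^4 + 2*h^3 + 2*h^2 + 7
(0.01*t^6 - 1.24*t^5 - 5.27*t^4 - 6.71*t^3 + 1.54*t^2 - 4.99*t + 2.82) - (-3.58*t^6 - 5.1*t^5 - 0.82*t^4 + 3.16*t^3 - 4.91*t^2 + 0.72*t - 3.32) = 3.59*t^6 + 3.86*t^5 - 4.45*t^4 - 9.87*t^3 + 6.45*t^2 - 5.71*t + 6.14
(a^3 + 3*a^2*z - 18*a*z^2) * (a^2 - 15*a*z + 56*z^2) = a^5 - 12*a^4*z - 7*a^3*z^2 + 438*a^2*z^3 - 1008*a*z^4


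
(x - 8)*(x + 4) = x^2 - 4*x - 32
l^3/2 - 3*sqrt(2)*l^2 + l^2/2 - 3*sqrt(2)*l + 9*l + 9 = (l/2 + 1/2)*(l - 3*sqrt(2))^2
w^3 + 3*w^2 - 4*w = w*(w - 1)*(w + 4)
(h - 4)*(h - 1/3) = h^2 - 13*h/3 + 4/3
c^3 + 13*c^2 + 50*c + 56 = (c + 2)*(c + 4)*(c + 7)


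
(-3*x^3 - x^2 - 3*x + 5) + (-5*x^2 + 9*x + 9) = -3*x^3 - 6*x^2 + 6*x + 14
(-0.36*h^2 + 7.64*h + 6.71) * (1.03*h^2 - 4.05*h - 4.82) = -0.3708*h^4 + 9.3272*h^3 - 22.2955*h^2 - 64.0003*h - 32.3422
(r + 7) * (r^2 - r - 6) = r^3 + 6*r^2 - 13*r - 42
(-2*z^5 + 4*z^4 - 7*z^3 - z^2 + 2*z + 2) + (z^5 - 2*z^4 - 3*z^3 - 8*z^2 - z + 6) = -z^5 + 2*z^4 - 10*z^3 - 9*z^2 + z + 8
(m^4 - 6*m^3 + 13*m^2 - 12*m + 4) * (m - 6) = m^5 - 12*m^4 + 49*m^3 - 90*m^2 + 76*m - 24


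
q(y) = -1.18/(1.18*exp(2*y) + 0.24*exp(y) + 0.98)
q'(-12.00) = 0.00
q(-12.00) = -1.20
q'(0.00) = 0.53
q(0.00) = -0.49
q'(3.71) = 0.00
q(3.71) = -0.00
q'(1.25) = 0.13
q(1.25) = -0.07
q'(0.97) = 0.21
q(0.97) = -0.12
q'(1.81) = 0.05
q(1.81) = -0.03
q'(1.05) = 0.18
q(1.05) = -0.10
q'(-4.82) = 0.00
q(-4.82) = -1.20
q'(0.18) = 0.49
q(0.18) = -0.40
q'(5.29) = 0.00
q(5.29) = -0.00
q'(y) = -1.18*(-2.36*exp(2*y) - 0.24*exp(y))/(1.18*exp(2*y) + 0.24*exp(y) + 0.98)^2 = (2.7848*exp(y) + 0.2832)*exp(y)/(1.18*exp(2*y) + 0.24*exp(y) + 0.98)^2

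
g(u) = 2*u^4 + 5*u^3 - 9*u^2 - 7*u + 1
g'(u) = 8*u^3 + 15*u^2 - 18*u - 7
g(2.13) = 34.74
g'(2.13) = 100.02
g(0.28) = -1.54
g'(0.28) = -10.69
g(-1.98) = -28.50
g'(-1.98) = 25.35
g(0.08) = 0.39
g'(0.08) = -8.34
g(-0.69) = 0.36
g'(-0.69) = 9.93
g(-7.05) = 2791.69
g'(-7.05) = -1937.78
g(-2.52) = -37.87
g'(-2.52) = 5.59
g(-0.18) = 1.94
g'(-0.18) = -3.32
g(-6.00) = 1231.00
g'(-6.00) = -1087.00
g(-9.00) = 8812.00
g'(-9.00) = -4462.00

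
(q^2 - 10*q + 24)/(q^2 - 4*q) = (q - 6)/q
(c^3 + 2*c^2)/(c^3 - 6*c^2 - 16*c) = c/(c - 8)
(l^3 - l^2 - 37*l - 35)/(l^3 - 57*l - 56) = (l^2 - 2*l - 35)/(l^2 - l - 56)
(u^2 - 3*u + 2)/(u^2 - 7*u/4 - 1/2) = 4*(u - 1)/(4*u + 1)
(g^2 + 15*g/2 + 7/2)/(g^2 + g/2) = (g + 7)/g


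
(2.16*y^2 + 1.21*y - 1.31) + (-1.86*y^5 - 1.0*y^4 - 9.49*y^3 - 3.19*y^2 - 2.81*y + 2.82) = -1.86*y^5 - 1.0*y^4 - 9.49*y^3 - 1.03*y^2 - 1.6*y + 1.51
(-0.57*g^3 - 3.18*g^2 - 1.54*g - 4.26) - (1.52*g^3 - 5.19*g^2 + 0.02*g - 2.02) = -2.09*g^3 + 2.01*g^2 - 1.56*g - 2.24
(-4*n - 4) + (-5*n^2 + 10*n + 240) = -5*n^2 + 6*n + 236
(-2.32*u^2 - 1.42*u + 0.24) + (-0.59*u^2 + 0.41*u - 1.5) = -2.91*u^2 - 1.01*u - 1.26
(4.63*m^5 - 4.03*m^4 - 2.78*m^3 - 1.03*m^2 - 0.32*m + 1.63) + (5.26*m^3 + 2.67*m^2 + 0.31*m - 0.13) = 4.63*m^5 - 4.03*m^4 + 2.48*m^3 + 1.64*m^2 - 0.01*m + 1.5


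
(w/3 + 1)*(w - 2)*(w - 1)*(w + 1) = w^4/3 + w^3/3 - 7*w^2/3 - w/3 + 2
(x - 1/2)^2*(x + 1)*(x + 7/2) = x^4 + 7*x^3/2 - 3*x^2/4 - 19*x/8 + 7/8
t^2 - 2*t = t*(t - 2)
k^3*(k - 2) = k^4 - 2*k^3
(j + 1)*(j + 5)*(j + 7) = j^3 + 13*j^2 + 47*j + 35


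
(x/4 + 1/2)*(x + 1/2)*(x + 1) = x^3/4 + 7*x^2/8 + 7*x/8 + 1/4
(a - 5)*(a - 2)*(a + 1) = a^3 - 6*a^2 + 3*a + 10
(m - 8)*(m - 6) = m^2 - 14*m + 48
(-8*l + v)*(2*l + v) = -16*l^2 - 6*l*v + v^2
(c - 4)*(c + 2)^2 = c^3 - 12*c - 16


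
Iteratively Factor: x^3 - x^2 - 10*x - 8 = (x + 1)*(x^2 - 2*x - 8) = (x - 4)*(x + 1)*(x + 2)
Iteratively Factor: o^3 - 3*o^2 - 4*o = (o)*(o^2 - 3*o - 4) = o*(o - 4)*(o + 1)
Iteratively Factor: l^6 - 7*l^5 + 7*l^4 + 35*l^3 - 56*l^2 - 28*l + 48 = (l + 2)*(l^5 - 9*l^4 + 25*l^3 - 15*l^2 - 26*l + 24) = (l - 1)*(l + 2)*(l^4 - 8*l^3 + 17*l^2 + 2*l - 24) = (l - 3)*(l - 1)*(l + 2)*(l^3 - 5*l^2 + 2*l + 8) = (l - 3)*(l - 1)*(l + 1)*(l + 2)*(l^2 - 6*l + 8) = (l - 3)*(l - 2)*(l - 1)*(l + 1)*(l + 2)*(l - 4)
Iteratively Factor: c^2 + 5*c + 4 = (c + 1)*(c + 4)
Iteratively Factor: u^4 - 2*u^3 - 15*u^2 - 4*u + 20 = (u - 1)*(u^3 - u^2 - 16*u - 20) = (u - 1)*(u + 2)*(u^2 - 3*u - 10) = (u - 5)*(u - 1)*(u + 2)*(u + 2)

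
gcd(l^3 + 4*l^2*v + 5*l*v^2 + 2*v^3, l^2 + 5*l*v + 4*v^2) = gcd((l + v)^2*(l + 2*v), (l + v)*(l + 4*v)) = l + v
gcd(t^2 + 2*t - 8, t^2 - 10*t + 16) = t - 2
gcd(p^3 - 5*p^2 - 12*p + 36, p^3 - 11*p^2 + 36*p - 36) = p^2 - 8*p + 12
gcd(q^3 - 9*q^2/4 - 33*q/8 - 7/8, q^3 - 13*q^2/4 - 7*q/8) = q^2 - 13*q/4 - 7/8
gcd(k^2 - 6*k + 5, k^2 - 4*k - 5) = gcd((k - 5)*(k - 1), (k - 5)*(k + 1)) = k - 5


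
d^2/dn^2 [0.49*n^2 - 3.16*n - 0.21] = 0.980000000000000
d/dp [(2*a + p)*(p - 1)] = 2*a + 2*p - 1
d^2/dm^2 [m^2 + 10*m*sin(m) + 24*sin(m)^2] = -10*m*sin(m) - 96*sin(m)^2 + 20*cos(m) + 50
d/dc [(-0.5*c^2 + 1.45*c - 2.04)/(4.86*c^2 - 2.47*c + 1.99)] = (-5.812*c^2 + 17.8388*c - 2.1533)/(23.6196*c^4 - 24.0084*c^3 + 25.4437*c^2 - 9.8306*c + 3.9601)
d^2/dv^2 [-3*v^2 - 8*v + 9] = -6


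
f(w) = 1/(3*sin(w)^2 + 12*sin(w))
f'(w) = (-6*sin(w)*cos(w) - 12*cos(w))/(3*sin(w)^2 + 12*sin(w))^2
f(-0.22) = -0.40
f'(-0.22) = -1.70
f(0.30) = 0.26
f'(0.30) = -0.91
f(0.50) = 0.16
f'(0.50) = -0.31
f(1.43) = 0.07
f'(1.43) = -0.01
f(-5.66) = 0.12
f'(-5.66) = -0.20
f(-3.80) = 0.12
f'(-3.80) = 0.17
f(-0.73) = -0.15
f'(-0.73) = -0.13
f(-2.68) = -0.21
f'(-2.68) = 0.37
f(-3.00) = -0.61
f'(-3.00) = 4.14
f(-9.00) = -0.23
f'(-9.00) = 0.44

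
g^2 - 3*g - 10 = (g - 5)*(g + 2)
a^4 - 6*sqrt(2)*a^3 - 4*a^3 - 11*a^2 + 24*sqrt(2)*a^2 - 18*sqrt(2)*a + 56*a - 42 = (a - 3)*(a - 1)*(a - 7*sqrt(2))*(a + sqrt(2))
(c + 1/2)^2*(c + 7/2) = c^3 + 9*c^2/2 + 15*c/4 + 7/8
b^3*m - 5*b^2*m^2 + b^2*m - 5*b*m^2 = b*(b - 5*m)*(b*m + m)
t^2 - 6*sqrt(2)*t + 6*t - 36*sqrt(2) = (t + 6)*(t - 6*sqrt(2))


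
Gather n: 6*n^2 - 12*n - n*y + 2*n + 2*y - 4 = 6*n^2 + n*(-y - 10) + 2*y - 4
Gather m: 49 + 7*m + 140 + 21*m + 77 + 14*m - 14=42*m + 252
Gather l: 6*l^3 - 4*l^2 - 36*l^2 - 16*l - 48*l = 6*l^3 - 40*l^2 - 64*l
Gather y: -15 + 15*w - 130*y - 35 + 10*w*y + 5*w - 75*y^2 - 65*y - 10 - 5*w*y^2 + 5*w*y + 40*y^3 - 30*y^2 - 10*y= 20*w + 40*y^3 + y^2*(-5*w - 105) + y*(15*w - 205) - 60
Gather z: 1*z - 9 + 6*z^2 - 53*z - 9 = 6*z^2 - 52*z - 18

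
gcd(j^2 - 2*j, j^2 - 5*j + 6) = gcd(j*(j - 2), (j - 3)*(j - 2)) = j - 2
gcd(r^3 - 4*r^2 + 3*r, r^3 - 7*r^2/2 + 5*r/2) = r^2 - r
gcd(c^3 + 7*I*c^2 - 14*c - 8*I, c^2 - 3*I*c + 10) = c + 2*I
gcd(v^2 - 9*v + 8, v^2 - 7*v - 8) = v - 8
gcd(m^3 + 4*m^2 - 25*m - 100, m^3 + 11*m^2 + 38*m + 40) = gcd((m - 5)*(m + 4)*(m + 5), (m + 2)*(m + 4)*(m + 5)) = m^2 + 9*m + 20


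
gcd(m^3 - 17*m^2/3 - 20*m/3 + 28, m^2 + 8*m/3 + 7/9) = m + 7/3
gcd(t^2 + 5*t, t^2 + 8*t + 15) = t + 5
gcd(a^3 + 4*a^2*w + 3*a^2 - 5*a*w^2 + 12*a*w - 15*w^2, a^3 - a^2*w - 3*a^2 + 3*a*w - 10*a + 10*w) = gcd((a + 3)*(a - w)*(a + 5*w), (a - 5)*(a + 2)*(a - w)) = -a + w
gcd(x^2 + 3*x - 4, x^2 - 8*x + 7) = x - 1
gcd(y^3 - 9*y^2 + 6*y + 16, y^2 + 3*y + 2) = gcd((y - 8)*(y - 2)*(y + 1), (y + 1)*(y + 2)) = y + 1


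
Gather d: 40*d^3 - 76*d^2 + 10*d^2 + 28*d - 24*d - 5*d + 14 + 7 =40*d^3 - 66*d^2 - d + 21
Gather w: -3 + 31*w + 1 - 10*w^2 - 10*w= -10*w^2 + 21*w - 2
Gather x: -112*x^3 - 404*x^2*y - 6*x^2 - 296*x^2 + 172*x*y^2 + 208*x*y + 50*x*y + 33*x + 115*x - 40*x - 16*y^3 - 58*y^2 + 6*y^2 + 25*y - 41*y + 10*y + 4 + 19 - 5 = -112*x^3 + x^2*(-404*y - 302) + x*(172*y^2 + 258*y + 108) - 16*y^3 - 52*y^2 - 6*y + 18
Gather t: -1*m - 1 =-m - 1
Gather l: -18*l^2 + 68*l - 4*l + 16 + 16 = -18*l^2 + 64*l + 32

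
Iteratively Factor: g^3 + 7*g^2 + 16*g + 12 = (g + 2)*(g^2 + 5*g + 6) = (g + 2)*(g + 3)*(g + 2)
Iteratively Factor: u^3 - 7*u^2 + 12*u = (u - 3)*(u^2 - 4*u) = u*(u - 3)*(u - 4)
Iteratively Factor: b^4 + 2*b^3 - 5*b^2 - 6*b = (b + 1)*(b^3 + b^2 - 6*b) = b*(b + 1)*(b^2 + b - 6) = b*(b + 1)*(b + 3)*(b - 2)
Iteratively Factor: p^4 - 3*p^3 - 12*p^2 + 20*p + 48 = (p + 2)*(p^3 - 5*p^2 - 2*p + 24) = (p + 2)^2*(p^2 - 7*p + 12) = (p - 3)*(p + 2)^2*(p - 4)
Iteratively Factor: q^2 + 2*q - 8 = (q - 2)*(q + 4)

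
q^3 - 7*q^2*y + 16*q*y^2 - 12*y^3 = (q - 3*y)*(q - 2*y)^2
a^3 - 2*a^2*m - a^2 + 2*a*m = a*(a - 1)*(a - 2*m)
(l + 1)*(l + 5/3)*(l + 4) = l^3 + 20*l^2/3 + 37*l/3 + 20/3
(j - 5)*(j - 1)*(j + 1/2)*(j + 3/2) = j^4 - 4*j^3 - 25*j^2/4 + 11*j/2 + 15/4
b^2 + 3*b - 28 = (b - 4)*(b + 7)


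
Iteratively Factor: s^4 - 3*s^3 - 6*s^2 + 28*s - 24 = (s - 2)*(s^3 - s^2 - 8*s + 12) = (s - 2)^2*(s^2 + s - 6) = (s - 2)^3*(s + 3)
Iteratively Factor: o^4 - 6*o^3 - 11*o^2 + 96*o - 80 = (o - 4)*(o^3 - 2*o^2 - 19*o + 20) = (o - 5)*(o - 4)*(o^2 + 3*o - 4) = (o - 5)*(o - 4)*(o + 4)*(o - 1)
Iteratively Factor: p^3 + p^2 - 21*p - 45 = (p - 5)*(p^2 + 6*p + 9) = (p - 5)*(p + 3)*(p + 3)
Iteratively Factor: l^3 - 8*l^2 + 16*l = (l)*(l^2 - 8*l + 16) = l*(l - 4)*(l - 4)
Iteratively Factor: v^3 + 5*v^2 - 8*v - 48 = (v - 3)*(v^2 + 8*v + 16) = (v - 3)*(v + 4)*(v + 4)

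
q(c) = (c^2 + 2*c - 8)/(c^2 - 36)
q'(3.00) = -0.35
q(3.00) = -0.26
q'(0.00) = -0.06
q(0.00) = 0.22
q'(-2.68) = 0.08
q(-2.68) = 0.21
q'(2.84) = -0.32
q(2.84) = -0.21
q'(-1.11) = -0.01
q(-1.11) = 0.26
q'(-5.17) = 1.91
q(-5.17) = -0.90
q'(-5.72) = 16.98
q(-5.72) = -4.05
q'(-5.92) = 208.31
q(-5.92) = -15.95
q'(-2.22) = 0.04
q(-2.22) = 0.24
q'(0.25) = -0.07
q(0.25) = 0.21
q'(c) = -2*c*(c^2 + 2*c - 8)/(c^2 - 36)^2 + (2*c + 2)/(c^2 - 36)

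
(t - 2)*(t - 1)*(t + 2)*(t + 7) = t^4 + 6*t^3 - 11*t^2 - 24*t + 28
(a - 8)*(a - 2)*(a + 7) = a^3 - 3*a^2 - 54*a + 112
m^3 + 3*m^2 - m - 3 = (m - 1)*(m + 1)*(m + 3)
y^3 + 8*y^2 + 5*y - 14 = (y - 1)*(y + 2)*(y + 7)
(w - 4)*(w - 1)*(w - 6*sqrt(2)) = w^3 - 6*sqrt(2)*w^2 - 5*w^2 + 4*w + 30*sqrt(2)*w - 24*sqrt(2)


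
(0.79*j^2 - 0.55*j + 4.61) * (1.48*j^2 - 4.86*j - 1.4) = 1.1692*j^4 - 4.6534*j^3 + 8.3898*j^2 - 21.6346*j - 6.454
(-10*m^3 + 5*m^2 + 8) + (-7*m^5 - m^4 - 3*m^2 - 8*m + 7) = -7*m^5 - m^4 - 10*m^3 + 2*m^2 - 8*m + 15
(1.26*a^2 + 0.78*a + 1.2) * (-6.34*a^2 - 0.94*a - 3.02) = -7.9884*a^4 - 6.1296*a^3 - 12.1464*a^2 - 3.4836*a - 3.624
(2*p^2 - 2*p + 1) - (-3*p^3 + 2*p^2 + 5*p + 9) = 3*p^3 - 7*p - 8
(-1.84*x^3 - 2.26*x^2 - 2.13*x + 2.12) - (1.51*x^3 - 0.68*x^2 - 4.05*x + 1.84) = -3.35*x^3 - 1.58*x^2 + 1.92*x + 0.28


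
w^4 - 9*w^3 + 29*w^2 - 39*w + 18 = (w - 3)^2*(w - 2)*(w - 1)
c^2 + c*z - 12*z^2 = (c - 3*z)*(c + 4*z)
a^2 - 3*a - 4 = (a - 4)*(a + 1)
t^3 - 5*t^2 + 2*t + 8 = (t - 4)*(t - 2)*(t + 1)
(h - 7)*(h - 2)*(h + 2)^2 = h^4 - 5*h^3 - 18*h^2 + 20*h + 56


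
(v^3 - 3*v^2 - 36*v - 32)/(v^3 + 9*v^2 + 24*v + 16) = (v - 8)/(v + 4)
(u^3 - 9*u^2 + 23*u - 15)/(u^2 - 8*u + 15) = u - 1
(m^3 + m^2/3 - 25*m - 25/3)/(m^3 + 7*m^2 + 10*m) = (3*m^2 - 14*m - 5)/(3*m*(m + 2))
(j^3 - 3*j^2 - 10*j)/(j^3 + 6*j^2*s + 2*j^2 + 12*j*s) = (j - 5)/(j + 6*s)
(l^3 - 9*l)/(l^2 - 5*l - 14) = l*(9 - l^2)/(-l^2 + 5*l + 14)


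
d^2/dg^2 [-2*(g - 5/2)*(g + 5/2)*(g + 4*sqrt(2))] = -12*g - 16*sqrt(2)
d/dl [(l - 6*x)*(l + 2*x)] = 2*l - 4*x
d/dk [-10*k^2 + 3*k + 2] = 3 - 20*k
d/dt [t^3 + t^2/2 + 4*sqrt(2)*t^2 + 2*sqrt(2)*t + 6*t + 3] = 3*t^2 + t + 8*sqrt(2)*t + 2*sqrt(2) + 6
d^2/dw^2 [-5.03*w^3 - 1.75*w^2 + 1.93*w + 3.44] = -30.18*w - 3.5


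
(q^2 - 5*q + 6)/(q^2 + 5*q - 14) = (q - 3)/(q + 7)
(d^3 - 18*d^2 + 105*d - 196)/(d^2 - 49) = (d^2 - 11*d + 28)/(d + 7)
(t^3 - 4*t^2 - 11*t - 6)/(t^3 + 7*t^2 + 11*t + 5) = (t - 6)/(t + 5)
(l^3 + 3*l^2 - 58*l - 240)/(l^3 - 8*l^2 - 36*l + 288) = (l + 5)/(l - 6)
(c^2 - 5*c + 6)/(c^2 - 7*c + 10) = (c - 3)/(c - 5)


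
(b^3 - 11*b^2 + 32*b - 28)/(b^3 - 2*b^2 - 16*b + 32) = (b^2 - 9*b + 14)/(b^2 - 16)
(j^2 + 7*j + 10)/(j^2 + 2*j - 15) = (j + 2)/(j - 3)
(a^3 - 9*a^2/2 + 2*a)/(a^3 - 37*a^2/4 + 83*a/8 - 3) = 4*a*(a - 4)/(4*a^2 - 35*a + 24)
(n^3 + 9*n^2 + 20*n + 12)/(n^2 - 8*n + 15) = (n^3 + 9*n^2 + 20*n + 12)/(n^2 - 8*n + 15)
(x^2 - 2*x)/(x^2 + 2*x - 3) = x*(x - 2)/(x^2 + 2*x - 3)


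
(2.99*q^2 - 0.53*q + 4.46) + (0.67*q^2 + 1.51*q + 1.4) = 3.66*q^2 + 0.98*q + 5.86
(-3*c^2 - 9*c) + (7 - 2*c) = -3*c^2 - 11*c + 7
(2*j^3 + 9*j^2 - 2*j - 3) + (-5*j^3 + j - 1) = -3*j^3 + 9*j^2 - j - 4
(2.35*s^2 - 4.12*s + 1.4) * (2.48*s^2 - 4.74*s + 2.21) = 5.828*s^4 - 21.3566*s^3 + 28.1943*s^2 - 15.7412*s + 3.094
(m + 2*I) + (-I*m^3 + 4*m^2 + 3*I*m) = -I*m^3 + 4*m^2 + m + 3*I*m + 2*I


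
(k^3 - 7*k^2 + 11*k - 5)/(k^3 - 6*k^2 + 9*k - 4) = (k - 5)/(k - 4)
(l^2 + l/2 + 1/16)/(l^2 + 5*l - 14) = (l^2 + l/2 + 1/16)/(l^2 + 5*l - 14)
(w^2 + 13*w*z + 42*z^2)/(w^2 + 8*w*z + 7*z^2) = (w + 6*z)/(w + z)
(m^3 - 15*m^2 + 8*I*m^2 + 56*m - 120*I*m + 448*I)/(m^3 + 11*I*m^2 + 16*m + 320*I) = (m^2 - 15*m + 56)/(m^2 + 3*I*m + 40)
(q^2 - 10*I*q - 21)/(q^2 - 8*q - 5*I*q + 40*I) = (q^2 - 10*I*q - 21)/(q^2 - 8*q - 5*I*q + 40*I)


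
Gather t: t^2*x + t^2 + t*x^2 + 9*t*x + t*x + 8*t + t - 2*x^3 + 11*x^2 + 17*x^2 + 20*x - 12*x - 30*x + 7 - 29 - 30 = t^2*(x + 1) + t*(x^2 + 10*x + 9) - 2*x^3 + 28*x^2 - 22*x - 52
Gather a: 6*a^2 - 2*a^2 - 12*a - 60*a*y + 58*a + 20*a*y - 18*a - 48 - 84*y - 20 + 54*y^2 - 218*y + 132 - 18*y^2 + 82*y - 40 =4*a^2 + a*(28 - 40*y) + 36*y^2 - 220*y + 24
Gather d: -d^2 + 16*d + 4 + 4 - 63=-d^2 + 16*d - 55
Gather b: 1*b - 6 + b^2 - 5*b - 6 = b^2 - 4*b - 12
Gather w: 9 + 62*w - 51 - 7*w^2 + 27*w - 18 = -7*w^2 + 89*w - 60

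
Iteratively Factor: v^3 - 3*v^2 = (v)*(v^2 - 3*v) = v^2*(v - 3)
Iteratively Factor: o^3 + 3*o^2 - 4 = (o + 2)*(o^2 + o - 2) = (o - 1)*(o + 2)*(o + 2)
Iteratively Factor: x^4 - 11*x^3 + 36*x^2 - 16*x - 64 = (x - 4)*(x^3 - 7*x^2 + 8*x + 16) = (x - 4)^2*(x^2 - 3*x - 4) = (x - 4)^2*(x + 1)*(x - 4)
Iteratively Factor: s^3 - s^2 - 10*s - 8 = (s + 1)*(s^2 - 2*s - 8) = (s - 4)*(s + 1)*(s + 2)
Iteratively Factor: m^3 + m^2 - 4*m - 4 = (m - 2)*(m^2 + 3*m + 2) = (m - 2)*(m + 1)*(m + 2)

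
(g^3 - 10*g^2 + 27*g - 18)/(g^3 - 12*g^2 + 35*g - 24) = (g - 6)/(g - 8)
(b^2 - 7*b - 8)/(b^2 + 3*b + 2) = (b - 8)/(b + 2)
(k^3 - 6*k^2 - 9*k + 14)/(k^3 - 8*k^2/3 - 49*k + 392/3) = 3*(k^2 + k - 2)/(3*k^2 + 13*k - 56)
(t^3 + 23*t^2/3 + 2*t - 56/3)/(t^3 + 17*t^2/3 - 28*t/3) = (t + 2)/t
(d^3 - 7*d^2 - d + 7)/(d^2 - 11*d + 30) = (d^3 - 7*d^2 - d + 7)/(d^2 - 11*d + 30)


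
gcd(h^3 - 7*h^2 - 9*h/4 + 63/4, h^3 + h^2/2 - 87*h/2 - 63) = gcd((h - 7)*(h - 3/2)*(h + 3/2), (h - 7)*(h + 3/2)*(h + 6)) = h^2 - 11*h/2 - 21/2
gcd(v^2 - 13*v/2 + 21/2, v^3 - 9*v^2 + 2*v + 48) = v - 3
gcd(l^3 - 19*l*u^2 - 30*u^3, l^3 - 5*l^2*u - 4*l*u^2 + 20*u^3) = -l^2 + 3*l*u + 10*u^2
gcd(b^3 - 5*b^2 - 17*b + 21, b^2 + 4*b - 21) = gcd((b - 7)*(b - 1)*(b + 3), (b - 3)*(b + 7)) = 1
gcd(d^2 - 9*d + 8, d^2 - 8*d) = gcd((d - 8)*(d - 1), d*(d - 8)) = d - 8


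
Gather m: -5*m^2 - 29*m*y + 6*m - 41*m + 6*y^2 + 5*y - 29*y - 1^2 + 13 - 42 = -5*m^2 + m*(-29*y - 35) + 6*y^2 - 24*y - 30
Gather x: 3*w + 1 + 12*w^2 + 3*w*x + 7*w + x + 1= 12*w^2 + 10*w + x*(3*w + 1) + 2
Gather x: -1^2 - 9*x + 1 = -9*x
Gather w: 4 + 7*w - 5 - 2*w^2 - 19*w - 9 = -2*w^2 - 12*w - 10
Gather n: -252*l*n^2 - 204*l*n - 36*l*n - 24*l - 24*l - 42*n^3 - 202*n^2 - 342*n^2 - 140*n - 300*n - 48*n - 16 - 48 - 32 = -48*l - 42*n^3 + n^2*(-252*l - 544) + n*(-240*l - 488) - 96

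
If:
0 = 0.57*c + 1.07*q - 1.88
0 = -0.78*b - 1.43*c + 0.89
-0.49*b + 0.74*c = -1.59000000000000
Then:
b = 2.29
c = -0.63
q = 2.09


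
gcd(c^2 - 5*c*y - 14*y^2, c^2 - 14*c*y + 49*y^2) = -c + 7*y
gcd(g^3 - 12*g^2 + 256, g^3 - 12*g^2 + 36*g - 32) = g - 8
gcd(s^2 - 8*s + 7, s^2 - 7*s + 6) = s - 1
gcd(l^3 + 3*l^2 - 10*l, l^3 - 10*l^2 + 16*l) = l^2 - 2*l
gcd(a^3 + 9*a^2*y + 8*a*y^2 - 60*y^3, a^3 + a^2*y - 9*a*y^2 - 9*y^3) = 1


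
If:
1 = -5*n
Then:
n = -1/5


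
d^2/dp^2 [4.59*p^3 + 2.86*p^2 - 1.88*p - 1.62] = 27.54*p + 5.72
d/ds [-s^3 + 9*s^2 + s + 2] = -3*s^2 + 18*s + 1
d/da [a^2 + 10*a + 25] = 2*a + 10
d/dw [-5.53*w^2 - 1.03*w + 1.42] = -11.06*w - 1.03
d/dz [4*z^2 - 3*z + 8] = 8*z - 3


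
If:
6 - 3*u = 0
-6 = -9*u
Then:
No Solution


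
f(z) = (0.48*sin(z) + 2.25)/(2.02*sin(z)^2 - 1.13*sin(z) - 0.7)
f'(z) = (-4.04*sin(z)*cos(z) + 1.13*cos(z))*(0.48*sin(z) + 2.25)/(2.02*sin(z)^2 - 1.13*sin(z) - 0.7)^2 + 0.48*cos(z)/(2.02*sin(z)^2 - 1.13*sin(z) - 0.7) = (-0.9696*sin(z)^2 - 9.09*sin(z) + 2.2065)*cos(z)/(4.0804*sin(z)^4 - 4.5652*sin(z)^3 - 1.5511*sin(z)^2 + 1.582*sin(z) + 0.49)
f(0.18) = -2.79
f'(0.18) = 0.77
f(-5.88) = -2.93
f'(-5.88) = -2.00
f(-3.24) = -2.90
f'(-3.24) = -2.07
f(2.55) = -3.59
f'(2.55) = 5.33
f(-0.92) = 1.26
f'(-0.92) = 2.45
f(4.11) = 1.16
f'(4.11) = -1.99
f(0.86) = -6.60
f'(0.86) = -21.77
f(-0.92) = 1.26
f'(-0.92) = 2.45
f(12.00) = 4.08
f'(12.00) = 24.12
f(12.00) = 4.08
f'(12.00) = 24.12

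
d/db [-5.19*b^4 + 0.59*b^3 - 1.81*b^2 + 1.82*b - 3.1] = -20.76*b^3 + 1.77*b^2 - 3.62*b + 1.82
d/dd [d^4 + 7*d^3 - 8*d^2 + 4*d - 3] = 4*d^3 + 21*d^2 - 16*d + 4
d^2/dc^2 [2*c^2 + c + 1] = 4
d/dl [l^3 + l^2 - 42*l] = 3*l^2 + 2*l - 42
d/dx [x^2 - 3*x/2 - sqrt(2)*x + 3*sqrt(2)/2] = 2*x - 3/2 - sqrt(2)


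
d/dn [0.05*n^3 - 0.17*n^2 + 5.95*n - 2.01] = 0.15*n^2 - 0.34*n + 5.95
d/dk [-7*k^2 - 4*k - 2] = -14*k - 4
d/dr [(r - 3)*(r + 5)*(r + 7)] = 3*r^2 + 18*r - 1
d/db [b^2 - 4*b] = 2*b - 4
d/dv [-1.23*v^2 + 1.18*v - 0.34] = 1.18 - 2.46*v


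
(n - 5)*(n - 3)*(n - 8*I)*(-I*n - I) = -I*n^4 - 8*n^3 + 7*I*n^3 + 56*n^2 - 7*I*n^2 - 56*n - 15*I*n - 120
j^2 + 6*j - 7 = (j - 1)*(j + 7)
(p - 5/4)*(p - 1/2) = p^2 - 7*p/4 + 5/8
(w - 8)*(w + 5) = w^2 - 3*w - 40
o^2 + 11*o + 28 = (o + 4)*(o + 7)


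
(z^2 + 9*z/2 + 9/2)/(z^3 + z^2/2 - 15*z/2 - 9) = (z + 3)/(z^2 - z - 6)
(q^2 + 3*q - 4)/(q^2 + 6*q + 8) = (q - 1)/(q + 2)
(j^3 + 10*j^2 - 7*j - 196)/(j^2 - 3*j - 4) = (j^2 + 14*j + 49)/(j + 1)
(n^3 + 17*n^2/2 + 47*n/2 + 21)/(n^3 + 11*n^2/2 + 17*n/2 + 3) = (2*n + 7)/(2*n + 1)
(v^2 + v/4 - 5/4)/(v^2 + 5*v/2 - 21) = (4*v^2 + v - 5)/(2*(2*v^2 + 5*v - 42))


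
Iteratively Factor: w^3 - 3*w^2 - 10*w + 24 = (w - 2)*(w^2 - w - 12) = (w - 4)*(w - 2)*(w + 3)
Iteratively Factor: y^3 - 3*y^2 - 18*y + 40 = (y + 4)*(y^2 - 7*y + 10) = (y - 5)*(y + 4)*(y - 2)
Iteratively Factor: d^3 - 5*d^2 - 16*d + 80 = (d - 5)*(d^2 - 16) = (d - 5)*(d + 4)*(d - 4)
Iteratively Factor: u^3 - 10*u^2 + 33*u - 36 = (u - 3)*(u^2 - 7*u + 12) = (u - 4)*(u - 3)*(u - 3)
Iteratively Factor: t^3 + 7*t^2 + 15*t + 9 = (t + 1)*(t^2 + 6*t + 9) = (t + 1)*(t + 3)*(t + 3)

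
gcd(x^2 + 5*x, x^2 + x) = x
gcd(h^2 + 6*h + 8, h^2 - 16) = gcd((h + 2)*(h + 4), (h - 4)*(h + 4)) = h + 4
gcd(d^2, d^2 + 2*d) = d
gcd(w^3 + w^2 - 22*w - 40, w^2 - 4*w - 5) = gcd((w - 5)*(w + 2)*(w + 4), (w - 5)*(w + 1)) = w - 5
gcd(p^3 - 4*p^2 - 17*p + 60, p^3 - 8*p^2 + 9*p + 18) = p - 3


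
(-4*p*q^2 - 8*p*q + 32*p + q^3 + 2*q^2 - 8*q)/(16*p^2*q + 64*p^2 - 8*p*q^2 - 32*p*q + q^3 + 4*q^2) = (2 - q)/(4*p - q)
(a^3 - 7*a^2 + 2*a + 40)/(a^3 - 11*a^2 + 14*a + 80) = (a - 4)/(a - 8)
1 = 1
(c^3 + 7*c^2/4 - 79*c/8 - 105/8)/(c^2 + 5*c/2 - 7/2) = (4*c^2 - 7*c - 15)/(4*(c - 1))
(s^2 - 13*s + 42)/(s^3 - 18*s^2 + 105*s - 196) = (s - 6)/(s^2 - 11*s + 28)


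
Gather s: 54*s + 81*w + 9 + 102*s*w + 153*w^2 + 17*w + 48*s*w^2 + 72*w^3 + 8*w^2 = s*(48*w^2 + 102*w + 54) + 72*w^3 + 161*w^2 + 98*w + 9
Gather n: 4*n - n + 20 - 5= 3*n + 15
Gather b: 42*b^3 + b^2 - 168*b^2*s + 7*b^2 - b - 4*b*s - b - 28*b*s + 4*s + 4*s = 42*b^3 + b^2*(8 - 168*s) + b*(-32*s - 2) + 8*s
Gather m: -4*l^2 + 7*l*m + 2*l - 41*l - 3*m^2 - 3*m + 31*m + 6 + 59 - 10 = -4*l^2 - 39*l - 3*m^2 + m*(7*l + 28) + 55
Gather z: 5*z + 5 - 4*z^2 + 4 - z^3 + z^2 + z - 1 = -z^3 - 3*z^2 + 6*z + 8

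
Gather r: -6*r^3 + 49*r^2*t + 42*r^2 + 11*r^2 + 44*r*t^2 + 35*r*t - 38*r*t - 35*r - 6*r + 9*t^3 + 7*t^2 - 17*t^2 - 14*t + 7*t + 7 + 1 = -6*r^3 + r^2*(49*t + 53) + r*(44*t^2 - 3*t - 41) + 9*t^3 - 10*t^2 - 7*t + 8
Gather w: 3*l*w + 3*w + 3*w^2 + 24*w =3*w^2 + w*(3*l + 27)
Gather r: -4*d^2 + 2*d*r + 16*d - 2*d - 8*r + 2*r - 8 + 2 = -4*d^2 + 14*d + r*(2*d - 6) - 6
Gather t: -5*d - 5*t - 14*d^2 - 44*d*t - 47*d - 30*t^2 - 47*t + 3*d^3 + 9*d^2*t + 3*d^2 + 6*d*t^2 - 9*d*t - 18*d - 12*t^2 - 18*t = 3*d^3 - 11*d^2 - 70*d + t^2*(6*d - 42) + t*(9*d^2 - 53*d - 70)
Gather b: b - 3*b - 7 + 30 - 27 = -2*b - 4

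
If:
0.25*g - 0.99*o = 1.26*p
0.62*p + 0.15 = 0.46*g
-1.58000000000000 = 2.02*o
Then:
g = 1.58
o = -0.78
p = 0.93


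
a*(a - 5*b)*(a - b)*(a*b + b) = a^4*b - 6*a^3*b^2 + a^3*b + 5*a^2*b^3 - 6*a^2*b^2 + 5*a*b^3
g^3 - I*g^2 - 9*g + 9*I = (g - 3)*(g + 3)*(g - I)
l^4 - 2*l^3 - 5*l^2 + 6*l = l*(l - 3)*(l - 1)*(l + 2)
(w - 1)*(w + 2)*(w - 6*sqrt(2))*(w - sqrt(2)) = w^4 - 7*sqrt(2)*w^3 + w^3 - 7*sqrt(2)*w^2 + 10*w^2 + 12*w + 14*sqrt(2)*w - 24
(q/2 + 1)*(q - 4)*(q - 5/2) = q^3/2 - 9*q^2/4 - 3*q/2 + 10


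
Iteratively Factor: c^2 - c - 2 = (c + 1)*(c - 2)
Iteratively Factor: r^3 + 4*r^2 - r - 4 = (r - 1)*(r^2 + 5*r + 4) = (r - 1)*(r + 4)*(r + 1)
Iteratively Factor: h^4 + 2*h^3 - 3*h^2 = (h - 1)*(h^3 + 3*h^2) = h*(h - 1)*(h^2 + 3*h) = h*(h - 1)*(h + 3)*(h)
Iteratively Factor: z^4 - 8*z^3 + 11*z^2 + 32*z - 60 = (z - 2)*(z^3 - 6*z^2 - z + 30) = (z - 3)*(z - 2)*(z^2 - 3*z - 10) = (z - 3)*(z - 2)*(z + 2)*(z - 5)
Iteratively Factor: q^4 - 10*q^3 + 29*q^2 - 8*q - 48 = (q - 4)*(q^3 - 6*q^2 + 5*q + 12) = (q - 4)*(q - 3)*(q^2 - 3*q - 4) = (q - 4)*(q - 3)*(q + 1)*(q - 4)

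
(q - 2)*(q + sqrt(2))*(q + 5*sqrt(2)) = q^3 - 2*q^2 + 6*sqrt(2)*q^2 - 12*sqrt(2)*q + 10*q - 20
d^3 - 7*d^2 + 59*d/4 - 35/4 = (d - 7/2)*(d - 5/2)*(d - 1)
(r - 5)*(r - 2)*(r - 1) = r^3 - 8*r^2 + 17*r - 10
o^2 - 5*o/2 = o*(o - 5/2)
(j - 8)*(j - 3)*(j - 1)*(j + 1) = j^4 - 11*j^3 + 23*j^2 + 11*j - 24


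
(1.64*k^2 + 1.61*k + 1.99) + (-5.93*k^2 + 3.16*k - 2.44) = -4.29*k^2 + 4.77*k - 0.45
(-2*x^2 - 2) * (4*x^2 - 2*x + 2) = -8*x^4 + 4*x^3 - 12*x^2 + 4*x - 4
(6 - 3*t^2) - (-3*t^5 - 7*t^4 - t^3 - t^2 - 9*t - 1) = 3*t^5 + 7*t^4 + t^3 - 2*t^2 + 9*t + 7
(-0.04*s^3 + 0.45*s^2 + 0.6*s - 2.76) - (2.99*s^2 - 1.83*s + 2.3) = -0.04*s^3 - 2.54*s^2 + 2.43*s - 5.06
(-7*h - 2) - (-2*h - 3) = 1 - 5*h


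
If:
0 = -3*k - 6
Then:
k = -2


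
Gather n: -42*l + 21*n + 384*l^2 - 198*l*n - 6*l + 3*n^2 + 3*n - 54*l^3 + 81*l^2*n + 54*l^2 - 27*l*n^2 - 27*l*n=-54*l^3 + 438*l^2 - 48*l + n^2*(3 - 27*l) + n*(81*l^2 - 225*l + 24)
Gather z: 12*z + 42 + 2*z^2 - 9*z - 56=2*z^2 + 3*z - 14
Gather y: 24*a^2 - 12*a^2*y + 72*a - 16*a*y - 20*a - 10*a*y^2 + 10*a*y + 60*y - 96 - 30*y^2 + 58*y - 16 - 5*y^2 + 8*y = 24*a^2 + 52*a + y^2*(-10*a - 35) + y*(-12*a^2 - 6*a + 126) - 112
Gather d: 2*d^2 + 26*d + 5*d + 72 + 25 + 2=2*d^2 + 31*d + 99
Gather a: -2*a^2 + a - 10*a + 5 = -2*a^2 - 9*a + 5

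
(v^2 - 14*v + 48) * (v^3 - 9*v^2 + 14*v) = v^5 - 23*v^4 + 188*v^3 - 628*v^2 + 672*v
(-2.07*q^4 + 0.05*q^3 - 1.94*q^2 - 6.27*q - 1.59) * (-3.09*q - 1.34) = 6.3963*q^5 + 2.6193*q^4 + 5.9276*q^3 + 21.9739*q^2 + 13.3149*q + 2.1306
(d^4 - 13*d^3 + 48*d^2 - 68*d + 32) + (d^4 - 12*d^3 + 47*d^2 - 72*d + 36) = 2*d^4 - 25*d^3 + 95*d^2 - 140*d + 68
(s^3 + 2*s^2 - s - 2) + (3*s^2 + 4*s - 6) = s^3 + 5*s^2 + 3*s - 8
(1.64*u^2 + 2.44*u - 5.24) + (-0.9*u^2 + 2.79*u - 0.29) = 0.74*u^2 + 5.23*u - 5.53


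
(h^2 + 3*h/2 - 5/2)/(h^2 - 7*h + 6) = (h + 5/2)/(h - 6)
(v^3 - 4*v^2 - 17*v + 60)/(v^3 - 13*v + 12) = (v - 5)/(v - 1)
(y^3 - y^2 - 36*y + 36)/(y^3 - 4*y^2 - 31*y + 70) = (y^3 - y^2 - 36*y + 36)/(y^3 - 4*y^2 - 31*y + 70)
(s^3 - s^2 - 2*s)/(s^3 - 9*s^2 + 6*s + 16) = s/(s - 8)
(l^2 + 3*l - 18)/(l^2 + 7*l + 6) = (l - 3)/(l + 1)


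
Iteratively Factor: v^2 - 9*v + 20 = (v - 5)*(v - 4)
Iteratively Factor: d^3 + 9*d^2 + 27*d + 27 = (d + 3)*(d^2 + 6*d + 9) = (d + 3)^2*(d + 3)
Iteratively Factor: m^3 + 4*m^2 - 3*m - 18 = (m + 3)*(m^2 + m - 6) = (m - 2)*(m + 3)*(m + 3)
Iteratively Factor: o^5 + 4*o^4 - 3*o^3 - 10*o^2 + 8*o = (o + 2)*(o^4 + 2*o^3 - 7*o^2 + 4*o) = (o - 1)*(o + 2)*(o^3 + 3*o^2 - 4*o) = (o - 1)*(o + 2)*(o + 4)*(o^2 - o) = o*(o - 1)*(o + 2)*(o + 4)*(o - 1)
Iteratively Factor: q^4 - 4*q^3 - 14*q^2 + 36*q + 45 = (q - 5)*(q^3 + q^2 - 9*q - 9) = (q - 5)*(q + 1)*(q^2 - 9) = (q - 5)*(q - 3)*(q + 1)*(q + 3)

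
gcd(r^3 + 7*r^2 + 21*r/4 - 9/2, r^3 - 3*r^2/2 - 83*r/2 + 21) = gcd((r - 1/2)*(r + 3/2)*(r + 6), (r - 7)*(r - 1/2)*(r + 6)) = r^2 + 11*r/2 - 3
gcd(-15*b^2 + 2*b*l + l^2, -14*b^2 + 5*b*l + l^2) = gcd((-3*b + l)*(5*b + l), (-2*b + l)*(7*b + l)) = 1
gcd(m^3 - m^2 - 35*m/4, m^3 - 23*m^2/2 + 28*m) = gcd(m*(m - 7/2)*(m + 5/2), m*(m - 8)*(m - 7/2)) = m^2 - 7*m/2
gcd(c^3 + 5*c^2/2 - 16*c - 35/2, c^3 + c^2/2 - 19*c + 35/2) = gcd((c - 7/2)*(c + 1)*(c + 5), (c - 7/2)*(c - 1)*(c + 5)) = c^2 + 3*c/2 - 35/2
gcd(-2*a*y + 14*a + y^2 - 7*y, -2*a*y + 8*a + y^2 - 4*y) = -2*a + y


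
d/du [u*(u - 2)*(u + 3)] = 3*u^2 + 2*u - 6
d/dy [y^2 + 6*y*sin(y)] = 6*y*cos(y) + 2*y + 6*sin(y)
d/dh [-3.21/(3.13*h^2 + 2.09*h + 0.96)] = (20.0946*h + 6.7089)/(3.13*h^2 + 2.09*h + 0.96)^2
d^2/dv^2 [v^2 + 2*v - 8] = 2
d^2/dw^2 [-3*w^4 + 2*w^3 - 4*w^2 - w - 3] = -36*w^2 + 12*w - 8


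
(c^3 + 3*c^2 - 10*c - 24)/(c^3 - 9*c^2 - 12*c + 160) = (c^2 - c - 6)/(c^2 - 13*c + 40)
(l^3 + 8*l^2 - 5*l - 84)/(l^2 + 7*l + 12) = (l^2 + 4*l - 21)/(l + 3)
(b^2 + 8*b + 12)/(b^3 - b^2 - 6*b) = (b + 6)/(b*(b - 3))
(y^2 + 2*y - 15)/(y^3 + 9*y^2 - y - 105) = 1/(y + 7)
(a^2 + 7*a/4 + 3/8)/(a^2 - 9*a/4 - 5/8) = (2*a + 3)/(2*a - 5)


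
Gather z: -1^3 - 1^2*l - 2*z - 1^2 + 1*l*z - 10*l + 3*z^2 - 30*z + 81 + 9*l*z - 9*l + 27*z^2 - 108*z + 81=-20*l + 30*z^2 + z*(10*l - 140) + 160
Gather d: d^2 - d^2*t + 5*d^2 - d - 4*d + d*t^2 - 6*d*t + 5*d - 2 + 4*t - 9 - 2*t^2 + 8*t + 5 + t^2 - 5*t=d^2*(6 - t) + d*(t^2 - 6*t) - t^2 + 7*t - 6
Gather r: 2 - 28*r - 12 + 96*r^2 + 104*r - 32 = 96*r^2 + 76*r - 42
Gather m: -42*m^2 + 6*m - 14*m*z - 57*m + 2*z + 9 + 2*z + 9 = -42*m^2 + m*(-14*z - 51) + 4*z + 18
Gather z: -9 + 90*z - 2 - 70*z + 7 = 20*z - 4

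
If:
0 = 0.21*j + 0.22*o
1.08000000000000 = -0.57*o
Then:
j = 1.98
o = -1.89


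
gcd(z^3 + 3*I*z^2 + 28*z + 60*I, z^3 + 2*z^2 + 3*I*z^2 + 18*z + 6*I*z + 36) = z + 6*I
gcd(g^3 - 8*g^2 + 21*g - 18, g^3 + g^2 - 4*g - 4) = g - 2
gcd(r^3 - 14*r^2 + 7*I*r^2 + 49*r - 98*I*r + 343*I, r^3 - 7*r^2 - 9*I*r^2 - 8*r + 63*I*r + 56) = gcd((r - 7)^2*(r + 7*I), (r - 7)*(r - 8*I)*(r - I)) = r - 7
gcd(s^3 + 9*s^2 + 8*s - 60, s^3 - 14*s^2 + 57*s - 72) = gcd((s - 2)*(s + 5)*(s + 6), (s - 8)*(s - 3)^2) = 1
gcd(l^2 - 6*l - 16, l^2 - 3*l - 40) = l - 8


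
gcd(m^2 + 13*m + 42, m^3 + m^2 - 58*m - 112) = m + 7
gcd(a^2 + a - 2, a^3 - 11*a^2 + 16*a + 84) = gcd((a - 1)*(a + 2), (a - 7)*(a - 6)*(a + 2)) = a + 2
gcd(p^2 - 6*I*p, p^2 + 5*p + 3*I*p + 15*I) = 1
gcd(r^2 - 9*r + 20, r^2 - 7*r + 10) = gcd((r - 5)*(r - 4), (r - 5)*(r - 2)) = r - 5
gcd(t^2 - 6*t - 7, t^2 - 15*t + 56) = t - 7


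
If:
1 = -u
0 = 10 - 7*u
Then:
No Solution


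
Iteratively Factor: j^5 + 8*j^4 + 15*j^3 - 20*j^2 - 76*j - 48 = (j - 2)*(j^4 + 10*j^3 + 35*j^2 + 50*j + 24) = (j - 2)*(j + 4)*(j^3 + 6*j^2 + 11*j + 6) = (j - 2)*(j + 3)*(j + 4)*(j^2 + 3*j + 2) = (j - 2)*(j + 1)*(j + 3)*(j + 4)*(j + 2)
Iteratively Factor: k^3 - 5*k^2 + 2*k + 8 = (k - 2)*(k^2 - 3*k - 4) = (k - 4)*(k - 2)*(k + 1)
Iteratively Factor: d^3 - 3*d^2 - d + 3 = (d - 3)*(d^2 - 1) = (d - 3)*(d + 1)*(d - 1)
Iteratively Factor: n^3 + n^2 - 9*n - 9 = (n + 1)*(n^2 - 9) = (n - 3)*(n + 1)*(n + 3)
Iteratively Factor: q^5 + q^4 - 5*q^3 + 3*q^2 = (q - 1)*(q^4 + 2*q^3 - 3*q^2) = q*(q - 1)*(q^3 + 2*q^2 - 3*q) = q*(q - 1)*(q + 3)*(q^2 - q) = q^2*(q - 1)*(q + 3)*(q - 1)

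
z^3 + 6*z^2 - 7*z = z*(z - 1)*(z + 7)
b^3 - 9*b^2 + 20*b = b*(b - 5)*(b - 4)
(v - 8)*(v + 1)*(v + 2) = v^3 - 5*v^2 - 22*v - 16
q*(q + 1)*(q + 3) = q^3 + 4*q^2 + 3*q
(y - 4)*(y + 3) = y^2 - y - 12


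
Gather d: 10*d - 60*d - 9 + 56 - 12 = 35 - 50*d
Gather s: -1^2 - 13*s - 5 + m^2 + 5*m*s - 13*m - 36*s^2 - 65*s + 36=m^2 - 13*m - 36*s^2 + s*(5*m - 78) + 30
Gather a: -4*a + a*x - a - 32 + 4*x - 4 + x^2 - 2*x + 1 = a*(x - 5) + x^2 + 2*x - 35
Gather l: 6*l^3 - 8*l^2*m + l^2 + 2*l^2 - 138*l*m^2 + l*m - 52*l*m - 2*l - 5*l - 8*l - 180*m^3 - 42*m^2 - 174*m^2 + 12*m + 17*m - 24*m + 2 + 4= 6*l^3 + l^2*(3 - 8*m) + l*(-138*m^2 - 51*m - 15) - 180*m^3 - 216*m^2 + 5*m + 6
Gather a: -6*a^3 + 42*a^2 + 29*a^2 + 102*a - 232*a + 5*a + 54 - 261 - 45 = -6*a^3 + 71*a^2 - 125*a - 252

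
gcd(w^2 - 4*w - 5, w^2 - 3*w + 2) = 1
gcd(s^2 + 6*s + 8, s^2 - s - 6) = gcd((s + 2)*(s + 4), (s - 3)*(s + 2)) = s + 2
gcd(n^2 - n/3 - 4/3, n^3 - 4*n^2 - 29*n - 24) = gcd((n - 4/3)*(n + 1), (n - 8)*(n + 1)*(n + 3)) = n + 1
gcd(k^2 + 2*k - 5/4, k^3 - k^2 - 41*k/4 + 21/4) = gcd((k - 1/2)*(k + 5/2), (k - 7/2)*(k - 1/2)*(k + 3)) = k - 1/2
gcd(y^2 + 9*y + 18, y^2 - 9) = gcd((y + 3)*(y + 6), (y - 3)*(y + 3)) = y + 3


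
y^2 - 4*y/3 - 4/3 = (y - 2)*(y + 2/3)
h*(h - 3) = h^2 - 3*h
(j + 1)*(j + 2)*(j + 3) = j^3 + 6*j^2 + 11*j + 6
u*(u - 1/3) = u^2 - u/3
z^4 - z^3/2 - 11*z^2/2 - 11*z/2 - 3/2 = (z - 3)*(z + 1/2)*(z + 1)^2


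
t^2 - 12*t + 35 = (t - 7)*(t - 5)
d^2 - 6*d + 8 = (d - 4)*(d - 2)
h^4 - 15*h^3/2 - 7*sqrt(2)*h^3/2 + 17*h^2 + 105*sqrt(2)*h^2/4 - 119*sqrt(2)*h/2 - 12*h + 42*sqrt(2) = (h - 4)*(h - 2)*(h - 3/2)*(h - 7*sqrt(2)/2)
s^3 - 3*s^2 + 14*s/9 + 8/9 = (s - 2)*(s - 4/3)*(s + 1/3)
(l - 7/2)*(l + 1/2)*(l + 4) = l^3 + l^2 - 55*l/4 - 7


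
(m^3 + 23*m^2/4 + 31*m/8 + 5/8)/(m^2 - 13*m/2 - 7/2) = (4*m^2 + 21*m + 5)/(4*(m - 7))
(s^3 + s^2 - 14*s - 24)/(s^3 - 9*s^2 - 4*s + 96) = (s + 2)/(s - 8)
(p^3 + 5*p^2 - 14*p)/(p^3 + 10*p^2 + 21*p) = (p - 2)/(p + 3)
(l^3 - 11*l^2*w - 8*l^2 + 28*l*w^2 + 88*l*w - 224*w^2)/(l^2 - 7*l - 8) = (l^2 - 11*l*w + 28*w^2)/(l + 1)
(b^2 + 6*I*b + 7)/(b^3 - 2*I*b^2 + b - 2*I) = (b + 7*I)/(b^2 - I*b + 2)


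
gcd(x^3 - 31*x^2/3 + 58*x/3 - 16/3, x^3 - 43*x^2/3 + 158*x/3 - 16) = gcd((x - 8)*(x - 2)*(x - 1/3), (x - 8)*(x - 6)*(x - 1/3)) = x^2 - 25*x/3 + 8/3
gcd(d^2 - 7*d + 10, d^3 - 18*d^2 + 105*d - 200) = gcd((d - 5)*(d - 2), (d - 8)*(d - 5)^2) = d - 5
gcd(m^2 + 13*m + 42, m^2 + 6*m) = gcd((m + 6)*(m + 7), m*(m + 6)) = m + 6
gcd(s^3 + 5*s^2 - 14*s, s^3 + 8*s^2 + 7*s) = s^2 + 7*s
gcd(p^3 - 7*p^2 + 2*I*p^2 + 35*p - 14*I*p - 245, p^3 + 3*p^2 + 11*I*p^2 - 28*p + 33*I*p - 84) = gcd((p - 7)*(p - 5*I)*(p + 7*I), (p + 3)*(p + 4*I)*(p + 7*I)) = p + 7*I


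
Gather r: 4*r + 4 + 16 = 4*r + 20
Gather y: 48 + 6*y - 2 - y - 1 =5*y + 45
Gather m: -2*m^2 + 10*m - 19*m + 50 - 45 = -2*m^2 - 9*m + 5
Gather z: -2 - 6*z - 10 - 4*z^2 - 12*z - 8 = -4*z^2 - 18*z - 20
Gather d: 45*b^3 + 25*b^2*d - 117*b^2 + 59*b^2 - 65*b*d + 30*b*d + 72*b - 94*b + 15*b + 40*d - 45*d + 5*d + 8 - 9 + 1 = 45*b^3 - 58*b^2 - 7*b + d*(25*b^2 - 35*b)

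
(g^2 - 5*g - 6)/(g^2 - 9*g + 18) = (g + 1)/(g - 3)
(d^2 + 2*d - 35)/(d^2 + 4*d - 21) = (d - 5)/(d - 3)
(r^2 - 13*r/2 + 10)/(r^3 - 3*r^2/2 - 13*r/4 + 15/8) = 4*(r - 4)/(4*r^2 + 4*r - 3)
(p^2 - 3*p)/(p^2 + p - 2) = p*(p - 3)/(p^2 + p - 2)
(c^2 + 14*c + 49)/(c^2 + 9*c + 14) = (c + 7)/(c + 2)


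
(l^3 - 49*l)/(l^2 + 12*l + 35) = l*(l - 7)/(l + 5)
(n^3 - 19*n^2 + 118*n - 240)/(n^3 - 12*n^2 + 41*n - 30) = (n - 8)/(n - 1)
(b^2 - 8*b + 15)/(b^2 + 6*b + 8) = (b^2 - 8*b + 15)/(b^2 + 6*b + 8)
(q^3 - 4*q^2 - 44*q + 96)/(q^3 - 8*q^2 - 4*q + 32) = (q + 6)/(q + 2)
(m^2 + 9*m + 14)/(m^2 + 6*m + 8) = (m + 7)/(m + 4)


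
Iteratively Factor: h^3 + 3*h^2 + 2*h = (h + 2)*(h^2 + h) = (h + 1)*(h + 2)*(h)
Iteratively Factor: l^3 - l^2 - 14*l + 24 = (l + 4)*(l^2 - 5*l + 6) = (l - 3)*(l + 4)*(l - 2)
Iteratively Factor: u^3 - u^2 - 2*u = (u)*(u^2 - u - 2) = u*(u - 2)*(u + 1)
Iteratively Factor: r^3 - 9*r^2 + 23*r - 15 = (r - 3)*(r^2 - 6*r + 5) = (r - 5)*(r - 3)*(r - 1)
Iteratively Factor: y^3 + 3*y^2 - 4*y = (y + 4)*(y^2 - y) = y*(y + 4)*(y - 1)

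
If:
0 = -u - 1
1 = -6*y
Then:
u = -1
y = -1/6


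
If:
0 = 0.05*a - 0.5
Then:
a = 10.00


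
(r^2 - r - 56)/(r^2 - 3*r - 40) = (r + 7)/(r + 5)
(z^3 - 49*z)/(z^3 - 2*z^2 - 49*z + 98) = z/(z - 2)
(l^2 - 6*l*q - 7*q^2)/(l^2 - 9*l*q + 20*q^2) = (l^2 - 6*l*q - 7*q^2)/(l^2 - 9*l*q + 20*q^2)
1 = 1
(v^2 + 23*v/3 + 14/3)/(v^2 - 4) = (3*v^2 + 23*v + 14)/(3*(v^2 - 4))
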